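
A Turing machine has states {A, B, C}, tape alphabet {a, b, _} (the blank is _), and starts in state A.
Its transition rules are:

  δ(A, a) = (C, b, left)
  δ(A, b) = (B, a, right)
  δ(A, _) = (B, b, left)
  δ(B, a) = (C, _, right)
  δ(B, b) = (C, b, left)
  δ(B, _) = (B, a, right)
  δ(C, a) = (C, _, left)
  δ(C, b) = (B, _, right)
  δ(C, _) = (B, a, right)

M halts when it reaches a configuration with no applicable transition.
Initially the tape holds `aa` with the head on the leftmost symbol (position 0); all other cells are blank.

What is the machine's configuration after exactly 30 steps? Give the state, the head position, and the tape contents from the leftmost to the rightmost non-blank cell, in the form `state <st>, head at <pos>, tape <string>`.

state B, head at 0, tape aaaaaba

state=A head=0 tape=_____[a]a   (A,a)→(C,b,left)
state=C head=-1 tape=____[_]ba   (C,_)→(B,a,right)
state=B head=0 tape=____a[b]a   (B,b)→(C,b,left)
state=C head=-1 tape=____[a]ba   (C,a)→(C,_,left)
state=C head=-2 tape=___[_]_ba   (C,_)→(B,a,right)
state=B head=-1 tape=___a[_]ba   (B,_)→(B,a,right)
state=B head=0 tape=___aa[b]a   (B,b)→(C,b,left)
state=C head=-1 tape=___a[a]ba   (C,a)→(C,_,left)
state=C head=-2 tape=___[a]_ba   (C,a)→(C,_,left)
state=C head=-3 tape=__[_]__ba   (C,_)→(B,a,right)
state=B head=-2 tape=__a[_]_ba   (B,_)→(B,a,right)
state=B head=-1 tape=__aa[_]ba   (B,_)→(B,a,right)
state=B head=0 tape=__aaa[b]a   (B,b)→(C,b,left)
state=C head=-1 tape=__aa[a]ba   (C,a)→(C,_,left)
state=C head=-2 tape=__a[a]_ba   (C,a)→(C,_,left)
state=C head=-3 tape=__[a]__ba   (C,a)→(C,_,left)
state=C head=-4 tape=_[_]___ba   (C,_)→(B,a,right)
state=B head=-3 tape=_a[_]__ba   (B,_)→(B,a,right)
state=B head=-2 tape=_aa[_]_ba   (B,_)→(B,a,right)
state=B head=-1 tape=_aaa[_]ba   (B,_)→(B,a,right)
state=B head=0 tape=_aaaa[b]a   (B,b)→(C,b,left)
state=C head=-1 tape=_aaa[a]ba   (C,a)→(C,_,left)
state=C head=-2 tape=_aa[a]_ba   (C,a)→(C,_,left)
state=C head=-3 tape=_a[a]__ba   (C,a)→(C,_,left)
state=C head=-4 tape=_[a]___ba   (C,a)→(C,_,left)
state=C head=-5 tape=[_]____ba   (C,_)→(B,a,right)
state=B head=-4 tape=a[_]___ba   (B,_)→(B,a,right)
state=B head=-3 tape=aa[_]__ba   (B,_)→(B,a,right)
state=B head=-2 tape=aaa[_]_ba   (B,_)→(B,a,right)
state=B head=-1 tape=aaaa[_]ba   (B,_)→(B,a,right)
state=B head=0 tape=aaaaa[b]a
After 30 steps: state B, head at 0, tape aaaaaba.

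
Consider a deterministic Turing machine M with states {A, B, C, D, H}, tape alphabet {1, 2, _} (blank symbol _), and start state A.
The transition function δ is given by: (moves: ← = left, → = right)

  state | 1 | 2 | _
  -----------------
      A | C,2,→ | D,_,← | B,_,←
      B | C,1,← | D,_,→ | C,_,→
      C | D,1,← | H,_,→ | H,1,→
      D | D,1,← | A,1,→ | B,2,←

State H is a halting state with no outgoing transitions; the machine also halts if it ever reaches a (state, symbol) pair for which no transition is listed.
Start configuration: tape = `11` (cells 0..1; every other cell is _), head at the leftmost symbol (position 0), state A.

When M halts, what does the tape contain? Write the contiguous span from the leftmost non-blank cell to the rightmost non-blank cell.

121

A | [1]1__   read 1 → write 2, move →, go to C
C | 2[1]__   read 1 → write 1, move ←, go to D
D | [2]1__   read 2 → write 1, move →, go to A
A | 1[1]__   read 1 → write 2, move →, go to C
C | 12[_]_   read _ → write 1, move →, go to H
H | 121[_]
The non-blank tape span at halt is 121.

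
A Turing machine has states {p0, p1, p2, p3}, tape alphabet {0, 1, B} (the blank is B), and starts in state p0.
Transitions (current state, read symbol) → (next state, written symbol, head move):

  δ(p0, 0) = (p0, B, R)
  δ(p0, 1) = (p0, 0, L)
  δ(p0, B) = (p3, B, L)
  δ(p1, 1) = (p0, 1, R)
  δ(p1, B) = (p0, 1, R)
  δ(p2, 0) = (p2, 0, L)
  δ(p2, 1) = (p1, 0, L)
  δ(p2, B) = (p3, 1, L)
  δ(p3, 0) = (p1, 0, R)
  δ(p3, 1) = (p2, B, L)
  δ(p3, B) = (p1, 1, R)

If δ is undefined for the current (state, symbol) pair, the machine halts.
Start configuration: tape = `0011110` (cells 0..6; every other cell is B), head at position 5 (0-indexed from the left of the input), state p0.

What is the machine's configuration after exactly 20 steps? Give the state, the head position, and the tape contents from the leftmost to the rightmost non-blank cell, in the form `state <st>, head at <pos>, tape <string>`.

p0 | 00111[1]0BB   read 1 → write 0, move L, go to p0
p0 | 0011[1]00BB   read 1 → write 0, move L, go to p0
p0 | 001[1]000BB   read 1 → write 0, move L, go to p0
p0 | 00[1]0000BB   read 1 → write 0, move L, go to p0
p0 | 0[0]00000BB   read 0 → write B, move R, go to p0
p0 | 0B[0]0000BB   read 0 → write B, move R, go to p0
p0 | 0BB[0]000BB   read 0 → write B, move R, go to p0
p0 | 0BBB[0]00BB   read 0 → write B, move R, go to p0
p0 | 0BBBB[0]0BB   read 0 → write B, move R, go to p0
p0 | 0BBBBB[0]BB   read 0 → write B, move R, go to p0
p0 | 0BBBBBB[B]B   read B → write B, move L, go to p3
p3 | 0BBBBB[B]BB   read B → write 1, move R, go to p1
p1 | 0BBBBB1[B]B   read B → write 1, move R, go to p0
p0 | 0BBBBB11[B]   read B → write B, move L, go to p3
p3 | 0BBBBB1[1]B   read 1 → write B, move L, go to p2
p2 | 0BBBBB[1]BB   read 1 → write 0, move L, go to p1
p1 | 0BBBB[B]0BB   read B → write 1, move R, go to p0
p0 | 0BBBB1[0]BB   read 0 → write B, move R, go to p0
p0 | 0BBBB1B[B]B   read B → write B, move L, go to p3
p3 | 0BBBB1[B]BB   read B → write 1, move R, go to p1
p1 | 0BBBB11[B]B
After 20 steps: state p1, head at 7, tape 0BBBB11.

state p1, head at 7, tape 0BBBB11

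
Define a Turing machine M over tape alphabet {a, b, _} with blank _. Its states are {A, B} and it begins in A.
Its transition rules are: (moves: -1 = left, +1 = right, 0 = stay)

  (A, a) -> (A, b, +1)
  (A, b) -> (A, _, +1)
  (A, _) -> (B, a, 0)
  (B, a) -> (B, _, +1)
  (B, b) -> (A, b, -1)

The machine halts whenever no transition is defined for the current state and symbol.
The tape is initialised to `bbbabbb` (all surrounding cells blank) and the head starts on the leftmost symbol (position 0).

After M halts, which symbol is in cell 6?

_

A | [b]bbabbb__   read b → write _, move +1, go to A
A | _[b]babbb__   read b → write _, move +1, go to A
A | __[b]abbb__   read b → write _, move +1, go to A
A | ___[a]bbb__   read a → write b, move +1, go to A
A | ___b[b]bb__   read b → write _, move +1, go to A
A | ___b_[b]b__   read b → write _, move +1, go to A
A | ___b__[b]__   read b → write _, move +1, go to A
A | ___b___[_]_   read _ → write a, move 0, go to B
B | ___b___[a]_   read a → write _, move +1, go to B
B | ___b____[_]
Cell 6 holds _ when M halts.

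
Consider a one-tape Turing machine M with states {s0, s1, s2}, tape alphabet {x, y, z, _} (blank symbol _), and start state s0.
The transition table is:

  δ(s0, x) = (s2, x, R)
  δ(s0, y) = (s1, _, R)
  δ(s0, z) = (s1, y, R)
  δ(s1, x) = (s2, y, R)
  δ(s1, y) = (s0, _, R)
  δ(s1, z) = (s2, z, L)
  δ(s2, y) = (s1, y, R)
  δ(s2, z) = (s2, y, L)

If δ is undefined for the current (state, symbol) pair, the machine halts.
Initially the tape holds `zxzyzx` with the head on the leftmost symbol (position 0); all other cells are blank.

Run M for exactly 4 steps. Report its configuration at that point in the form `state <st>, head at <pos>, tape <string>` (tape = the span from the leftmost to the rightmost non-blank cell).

state=s0 head=0 tape=[z]xzyzx   (s0,z)→(s1,y,R)
state=s1 head=1 tape=y[x]zyzx   (s1,x)→(s2,y,R)
state=s2 head=2 tape=yy[z]yzx   (s2,z)→(s2,y,L)
state=s2 head=1 tape=y[y]yyzx   (s2,y)→(s1,y,R)
state=s1 head=2 tape=yy[y]yzx
After 4 steps: state s1, head at 2, tape yyyyzx.

state s1, head at 2, tape yyyyzx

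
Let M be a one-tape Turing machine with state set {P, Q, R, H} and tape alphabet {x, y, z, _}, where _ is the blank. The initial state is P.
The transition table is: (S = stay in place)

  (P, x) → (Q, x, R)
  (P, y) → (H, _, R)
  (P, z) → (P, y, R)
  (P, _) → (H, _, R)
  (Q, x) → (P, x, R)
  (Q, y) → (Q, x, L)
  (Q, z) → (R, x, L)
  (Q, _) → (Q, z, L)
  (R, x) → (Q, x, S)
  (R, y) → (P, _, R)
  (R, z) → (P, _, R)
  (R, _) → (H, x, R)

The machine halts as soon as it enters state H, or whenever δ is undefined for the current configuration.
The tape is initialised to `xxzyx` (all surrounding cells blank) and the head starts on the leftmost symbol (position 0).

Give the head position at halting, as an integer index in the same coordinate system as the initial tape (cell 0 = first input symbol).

P | [x]xzyx   read x → write x, move R, go to Q
Q | x[x]zyx   read x → write x, move R, go to P
P | xx[z]yx   read z → write y, move R, go to P
P | xxy[y]x   read y → write _, move R, go to H
H | xxy_[x]
At halt the head is at cell 4.

4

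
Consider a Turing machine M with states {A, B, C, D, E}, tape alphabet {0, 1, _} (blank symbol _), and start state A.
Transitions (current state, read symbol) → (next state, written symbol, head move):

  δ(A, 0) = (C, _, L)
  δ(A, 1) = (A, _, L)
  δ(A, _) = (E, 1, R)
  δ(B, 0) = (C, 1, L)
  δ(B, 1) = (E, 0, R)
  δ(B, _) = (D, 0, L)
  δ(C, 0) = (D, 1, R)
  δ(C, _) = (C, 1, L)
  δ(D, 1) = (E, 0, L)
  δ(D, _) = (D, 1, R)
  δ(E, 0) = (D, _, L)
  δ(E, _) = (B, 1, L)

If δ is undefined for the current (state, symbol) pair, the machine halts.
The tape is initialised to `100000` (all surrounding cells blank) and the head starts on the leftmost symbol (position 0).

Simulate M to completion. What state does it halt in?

E

A | _[1]00000   read 1 → write _, move L, go to A
A | [_]_00000   read _ → write 1, move R, go to E
E | 1[_]00000   read _ → write 1, move L, go to B
B | [1]100000   read 1 → write 0, move R, go to E
E | 0[1]00000
No transition is defined for (E, 1); M halts in state E.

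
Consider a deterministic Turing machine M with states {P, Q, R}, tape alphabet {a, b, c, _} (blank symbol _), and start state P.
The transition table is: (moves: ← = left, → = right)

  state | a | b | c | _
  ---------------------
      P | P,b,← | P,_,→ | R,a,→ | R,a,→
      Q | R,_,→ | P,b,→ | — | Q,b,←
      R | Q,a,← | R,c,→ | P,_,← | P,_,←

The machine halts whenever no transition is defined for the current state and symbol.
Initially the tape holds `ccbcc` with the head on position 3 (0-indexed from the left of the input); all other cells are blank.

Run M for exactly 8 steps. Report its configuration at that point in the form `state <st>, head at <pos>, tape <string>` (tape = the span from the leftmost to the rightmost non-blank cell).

state P, head at 3, tape cc__b

P | ccb[c]c_   read c → write a, move →, go to R
R | ccba[c]_   read c → write _, move ←, go to P
P | ccb[a]__   read a → write b, move ←, go to P
P | cc[b]b__   read b → write _, move →, go to P
P | cc_[b]__   read b → write _, move →, go to P
P | cc__[_]_   read _ → write a, move →, go to R
R | cc__a[_]   read _ → write _, move ←, go to P
P | cc__[a]_   read a → write b, move ←, go to P
P | cc_[_]b_
After 8 steps: state P, head at 3, tape cc__b.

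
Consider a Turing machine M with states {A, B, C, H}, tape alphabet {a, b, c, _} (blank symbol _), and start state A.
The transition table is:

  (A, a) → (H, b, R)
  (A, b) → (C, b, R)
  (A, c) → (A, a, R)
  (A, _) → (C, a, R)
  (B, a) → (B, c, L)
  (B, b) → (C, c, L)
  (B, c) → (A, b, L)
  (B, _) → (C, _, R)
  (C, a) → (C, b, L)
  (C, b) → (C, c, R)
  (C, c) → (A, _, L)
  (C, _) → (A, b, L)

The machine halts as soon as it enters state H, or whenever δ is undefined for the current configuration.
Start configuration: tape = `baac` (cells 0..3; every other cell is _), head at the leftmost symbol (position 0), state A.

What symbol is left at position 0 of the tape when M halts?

a

state=A head=0 tape=[b]aac_   (A,b)→(C,b,R)
state=C head=1 tape=b[a]ac_   (C,a)→(C,b,L)
state=C head=0 tape=[b]bac_   (C,b)→(C,c,R)
state=C head=1 tape=c[b]ac_   (C,b)→(C,c,R)
state=C head=2 tape=cc[a]c_   (C,a)→(C,b,L)
state=C head=1 tape=c[c]bc_   (C,c)→(A,_,L)
state=A head=0 tape=[c]_bc_   (A,c)→(A,a,R)
state=A head=1 tape=a[_]bc_   (A,_)→(C,a,R)
state=C head=2 tape=aa[b]c_   (C,b)→(C,c,R)
state=C head=3 tape=aac[c]_   (C,c)→(A,_,L)
state=A head=2 tape=aa[c]__   (A,c)→(A,a,R)
state=A head=3 tape=aaa[_]_   (A,_)→(C,a,R)
state=C head=4 tape=aaaa[_]   (C,_)→(A,b,L)
state=A head=3 tape=aaa[a]b   (A,a)→(H,b,R)
state=H head=4 tape=aaab[b]
Cell 0 holds a when M halts.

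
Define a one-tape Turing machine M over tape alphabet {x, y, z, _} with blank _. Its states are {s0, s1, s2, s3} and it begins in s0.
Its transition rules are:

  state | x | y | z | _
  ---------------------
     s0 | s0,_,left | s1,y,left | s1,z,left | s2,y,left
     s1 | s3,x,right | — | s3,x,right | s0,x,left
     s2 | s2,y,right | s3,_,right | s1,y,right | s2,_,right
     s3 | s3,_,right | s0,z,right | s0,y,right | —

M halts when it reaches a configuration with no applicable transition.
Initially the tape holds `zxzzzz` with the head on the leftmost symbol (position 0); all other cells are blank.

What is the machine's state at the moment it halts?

s1

state=s0 head=0 tape=___[z]xzzzz   (s0,z)→(s1,z,left)
state=s1 head=-1 tape=__[_]zxzzzz   (s1,_)→(s0,x,left)
state=s0 head=-2 tape=_[_]xzxzzzz   (s0,_)→(s2,y,left)
state=s2 head=-3 tape=[_]yxzxzzzz   (s2,_)→(s2,_,right)
state=s2 head=-2 tape=_[y]xzxzzzz   (s2,y)→(s3,_,right)
state=s3 head=-1 tape=__[x]zxzzzz   (s3,x)→(s3,_,right)
state=s3 head=0 tape=___[z]xzzzz   (s3,z)→(s0,y,right)
state=s0 head=1 tape=___y[x]zzzz   (s0,x)→(s0,_,left)
state=s0 head=0 tape=___[y]_zzzz   (s0,y)→(s1,y,left)
state=s1 head=-1 tape=__[_]y_zzzz   (s1,_)→(s0,x,left)
state=s0 head=-2 tape=_[_]xy_zzzz   (s0,_)→(s2,y,left)
state=s2 head=-3 tape=[_]yxy_zzzz   (s2,_)→(s2,_,right)
state=s2 head=-2 tape=_[y]xy_zzzz   (s2,y)→(s3,_,right)
state=s3 head=-1 tape=__[x]y_zzzz   (s3,x)→(s3,_,right)
state=s3 head=0 tape=___[y]_zzzz   (s3,y)→(s0,z,right)
state=s0 head=1 tape=___z[_]zzzz   (s0,_)→(s2,y,left)
state=s2 head=0 tape=___[z]yzzzz   (s2,z)→(s1,y,right)
state=s1 head=1 tape=___y[y]zzzz
No transition is defined for (s1, y); M halts in state s1.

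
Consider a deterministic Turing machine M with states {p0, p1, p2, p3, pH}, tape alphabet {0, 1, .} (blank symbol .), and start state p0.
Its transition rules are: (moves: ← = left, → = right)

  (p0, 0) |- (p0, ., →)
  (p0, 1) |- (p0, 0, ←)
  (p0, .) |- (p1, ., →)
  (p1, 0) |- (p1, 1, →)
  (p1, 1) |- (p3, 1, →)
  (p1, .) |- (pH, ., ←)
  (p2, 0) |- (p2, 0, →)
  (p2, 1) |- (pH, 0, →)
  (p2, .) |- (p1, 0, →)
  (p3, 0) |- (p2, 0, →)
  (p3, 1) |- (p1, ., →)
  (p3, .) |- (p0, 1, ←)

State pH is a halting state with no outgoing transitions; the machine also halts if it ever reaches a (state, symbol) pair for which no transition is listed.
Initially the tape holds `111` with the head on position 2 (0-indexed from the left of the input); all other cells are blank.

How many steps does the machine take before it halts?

state=p0 head=2 tape=.11[1].   (p0,1)→(p0,0,←)
state=p0 head=1 tape=.1[1]0.   (p0,1)→(p0,0,←)
state=p0 head=0 tape=.[1]00.   (p0,1)→(p0,0,←)
state=p0 head=-1 tape=[.]000.   (p0,.)→(p1,.,→)
state=p1 head=0 tape=.[0]00.   (p1,0)→(p1,1,→)
state=p1 head=1 tape=.1[0]0.   (p1,0)→(p1,1,→)
state=p1 head=2 tape=.11[0].   (p1,0)→(p1,1,→)
state=p1 head=3 tape=.111[.]   (p1,.)→(pH,.,←)
state=pH head=2 tape=.11[1].
M halts after 8 transitions.

8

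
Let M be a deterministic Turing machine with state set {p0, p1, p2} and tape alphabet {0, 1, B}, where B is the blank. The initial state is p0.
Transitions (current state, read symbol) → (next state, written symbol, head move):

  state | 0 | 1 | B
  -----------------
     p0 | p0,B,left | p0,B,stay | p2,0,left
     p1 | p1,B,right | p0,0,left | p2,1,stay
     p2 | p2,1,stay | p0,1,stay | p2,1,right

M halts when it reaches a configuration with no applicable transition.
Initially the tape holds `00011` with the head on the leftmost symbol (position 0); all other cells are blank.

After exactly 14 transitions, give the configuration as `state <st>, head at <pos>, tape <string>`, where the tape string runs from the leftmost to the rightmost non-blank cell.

state p0, head at -2, tape 1B0B0011

state=p0 head=0 tape=BBB[0]0011   (p0,0)→(p0,B,left)
state=p0 head=-1 tape=BB[B]B0011   (p0,B)→(p2,0,left)
state=p2 head=-2 tape=B[B]0B0011   (p2,B)→(p2,1,right)
state=p2 head=-1 tape=B1[0]B0011   (p2,0)→(p2,1,stay)
state=p2 head=-1 tape=B1[1]B0011   (p2,1)→(p0,1,stay)
state=p0 head=-1 tape=B1[1]B0011   (p0,1)→(p0,B,stay)
state=p0 head=-1 tape=B1[B]B0011   (p0,B)→(p2,0,left)
state=p2 head=-2 tape=B[1]0B0011   (p2,1)→(p0,1,stay)
state=p0 head=-2 tape=B[1]0B0011   (p0,1)→(p0,B,stay)
state=p0 head=-2 tape=B[B]0B0011   (p0,B)→(p2,0,left)
state=p2 head=-3 tape=[B]00B0011   (p2,B)→(p2,1,right)
state=p2 head=-2 tape=1[0]0B0011   (p2,0)→(p2,1,stay)
state=p2 head=-2 tape=1[1]0B0011   (p2,1)→(p0,1,stay)
state=p0 head=-2 tape=1[1]0B0011   (p0,1)→(p0,B,stay)
state=p0 head=-2 tape=1[B]0B0011
After 14 steps: state p0, head at -2, tape 1B0B0011.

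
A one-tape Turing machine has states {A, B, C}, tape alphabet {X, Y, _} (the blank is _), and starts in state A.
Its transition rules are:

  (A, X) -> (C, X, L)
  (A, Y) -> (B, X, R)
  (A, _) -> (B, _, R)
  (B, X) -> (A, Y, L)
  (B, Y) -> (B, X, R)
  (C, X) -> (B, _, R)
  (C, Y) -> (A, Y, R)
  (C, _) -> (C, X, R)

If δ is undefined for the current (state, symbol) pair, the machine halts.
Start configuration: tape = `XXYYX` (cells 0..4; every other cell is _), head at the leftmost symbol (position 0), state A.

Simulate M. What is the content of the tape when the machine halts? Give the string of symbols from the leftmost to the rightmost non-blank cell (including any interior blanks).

X_X_XX

A | _[X]XYYX_   read X → write X, move L, go to C
C | [_]XXYYX_   read _ → write X, move R, go to C
C | X[X]XYYX_   read X → write _, move R, go to B
B | X_[X]YYX_   read X → write Y, move L, go to A
A | X[_]YYYX_   read _ → write _, move R, go to B
B | X_[Y]YYX_   read Y → write X, move R, go to B
B | X_X[Y]YX_   read Y → write X, move R, go to B
B | X_XX[Y]X_   read Y → write X, move R, go to B
B | X_XXX[X]_   read X → write Y, move L, go to A
A | X_XX[X]Y_   read X → write X, move L, go to C
C | X_X[X]XY_   read X → write _, move R, go to B
B | X_X_[X]Y_   read X → write Y, move L, go to A
A | X_X[_]YY_   read _ → write _, move R, go to B
B | X_X_[Y]Y_   read Y → write X, move R, go to B
B | X_X_X[Y]_   read Y → write X, move R, go to B
B | X_X_XX[_]
The non-blank tape span at halt is X_X_XX.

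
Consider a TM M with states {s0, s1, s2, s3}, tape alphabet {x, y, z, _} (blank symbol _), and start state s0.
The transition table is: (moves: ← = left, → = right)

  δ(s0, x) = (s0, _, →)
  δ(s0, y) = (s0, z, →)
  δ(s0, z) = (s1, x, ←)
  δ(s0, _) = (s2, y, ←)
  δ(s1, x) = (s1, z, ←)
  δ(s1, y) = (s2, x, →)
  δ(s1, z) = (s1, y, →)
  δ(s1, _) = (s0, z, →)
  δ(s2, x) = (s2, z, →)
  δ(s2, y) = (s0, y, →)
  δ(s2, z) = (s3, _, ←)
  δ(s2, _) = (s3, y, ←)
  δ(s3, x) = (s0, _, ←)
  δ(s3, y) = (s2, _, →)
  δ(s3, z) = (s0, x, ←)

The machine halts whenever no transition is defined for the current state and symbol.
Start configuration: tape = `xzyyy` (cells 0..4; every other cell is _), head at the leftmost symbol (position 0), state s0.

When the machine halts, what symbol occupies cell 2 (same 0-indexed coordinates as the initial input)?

_

state=s0 head=0 tape=[x]zyyy_   (s0,x)→(s0,_,→)
state=s0 head=1 tape=_[z]yyy_   (s0,z)→(s1,x,←)
state=s1 head=0 tape=[_]xyyy_   (s1,_)→(s0,z,→)
state=s0 head=1 tape=z[x]yyy_   (s0,x)→(s0,_,→)
state=s0 head=2 tape=z_[y]yy_   (s0,y)→(s0,z,→)
state=s0 head=3 tape=z_z[y]y_   (s0,y)→(s0,z,→)
state=s0 head=4 tape=z_zz[y]_   (s0,y)→(s0,z,→)
state=s0 head=5 tape=z_zzz[_]   (s0,_)→(s2,y,←)
state=s2 head=4 tape=z_zz[z]y   (s2,z)→(s3,_,←)
state=s3 head=3 tape=z_z[z]_y   (s3,z)→(s0,x,←)
state=s0 head=2 tape=z_[z]x_y   (s0,z)→(s1,x,←)
state=s1 head=1 tape=z[_]xx_y   (s1,_)→(s0,z,→)
state=s0 head=2 tape=zz[x]x_y   (s0,x)→(s0,_,→)
state=s0 head=3 tape=zz_[x]_y   (s0,x)→(s0,_,→)
state=s0 head=4 tape=zz__[_]y   (s0,_)→(s2,y,←)
state=s2 head=3 tape=zz_[_]yy   (s2,_)→(s3,y,←)
state=s3 head=2 tape=zz[_]yyy
Cell 2 holds _ when M halts.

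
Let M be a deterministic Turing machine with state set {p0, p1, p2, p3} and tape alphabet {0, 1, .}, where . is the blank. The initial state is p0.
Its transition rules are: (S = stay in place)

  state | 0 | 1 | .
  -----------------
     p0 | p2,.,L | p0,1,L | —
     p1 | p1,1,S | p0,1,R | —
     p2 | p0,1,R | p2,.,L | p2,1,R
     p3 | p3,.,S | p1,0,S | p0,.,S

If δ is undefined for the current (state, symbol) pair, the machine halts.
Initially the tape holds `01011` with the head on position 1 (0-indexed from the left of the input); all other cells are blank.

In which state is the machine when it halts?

state=p0 head=1 tape=...0[1]011   (p0,1)→(p0,1,L)
state=p0 head=0 tape=...[0]1011   (p0,0)→(p2,.,L)
state=p2 head=-1 tape=..[.].1011   (p2,.)→(p2,1,R)
state=p2 head=0 tape=..1[.]1011   (p2,.)→(p2,1,R)
state=p2 head=1 tape=..11[1]011   (p2,1)→(p2,.,L)
state=p2 head=0 tape=..1[1].011   (p2,1)→(p2,.,L)
state=p2 head=-1 tape=..[1]..011   (p2,1)→(p2,.,L)
state=p2 head=-2 tape=.[.]...011   (p2,.)→(p2,1,R)
state=p2 head=-1 tape=.1[.]..011   (p2,.)→(p2,1,R)
state=p2 head=0 tape=.11[.].011   (p2,.)→(p2,1,R)
state=p2 head=1 tape=.111[.]011   (p2,.)→(p2,1,R)
state=p2 head=2 tape=.1111[0]11   (p2,0)→(p0,1,R)
state=p0 head=3 tape=.11111[1]1   (p0,1)→(p0,1,L)
state=p0 head=2 tape=.1111[1]11   (p0,1)→(p0,1,L)
state=p0 head=1 tape=.111[1]111   (p0,1)→(p0,1,L)
state=p0 head=0 tape=.11[1]1111   (p0,1)→(p0,1,L)
state=p0 head=-1 tape=.1[1]11111   (p0,1)→(p0,1,L)
state=p0 head=-2 tape=.[1]111111   (p0,1)→(p0,1,L)
state=p0 head=-3 tape=[.]1111111
No transition is defined for (p0, .); M halts in state p0.

p0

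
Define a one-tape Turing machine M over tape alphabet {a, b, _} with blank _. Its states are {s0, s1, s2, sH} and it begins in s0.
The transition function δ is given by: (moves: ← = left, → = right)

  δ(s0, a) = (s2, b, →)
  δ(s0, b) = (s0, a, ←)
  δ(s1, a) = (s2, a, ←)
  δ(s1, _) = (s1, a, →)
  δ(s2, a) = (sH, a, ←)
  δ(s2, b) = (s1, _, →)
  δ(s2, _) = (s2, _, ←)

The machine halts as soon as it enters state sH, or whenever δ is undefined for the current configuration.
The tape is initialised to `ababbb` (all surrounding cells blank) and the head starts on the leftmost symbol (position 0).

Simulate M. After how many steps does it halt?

8

state=s0 head=0 tape=[a]babbb   (s0,a)→(s2,b,→)
state=s2 head=1 tape=b[b]abbb   (s2,b)→(s1,_,→)
state=s1 head=2 tape=b_[a]bbb   (s1,a)→(s2,a,←)
state=s2 head=1 tape=b[_]abbb   (s2,_)→(s2,_,←)
state=s2 head=0 tape=[b]_abbb   (s2,b)→(s1,_,→)
state=s1 head=1 tape=_[_]abbb   (s1,_)→(s1,a,→)
state=s1 head=2 tape=_a[a]bbb   (s1,a)→(s2,a,←)
state=s2 head=1 tape=_[a]abbb   (s2,a)→(sH,a,←)
state=sH head=0 tape=[_]aabbb
M halts after 8 transitions.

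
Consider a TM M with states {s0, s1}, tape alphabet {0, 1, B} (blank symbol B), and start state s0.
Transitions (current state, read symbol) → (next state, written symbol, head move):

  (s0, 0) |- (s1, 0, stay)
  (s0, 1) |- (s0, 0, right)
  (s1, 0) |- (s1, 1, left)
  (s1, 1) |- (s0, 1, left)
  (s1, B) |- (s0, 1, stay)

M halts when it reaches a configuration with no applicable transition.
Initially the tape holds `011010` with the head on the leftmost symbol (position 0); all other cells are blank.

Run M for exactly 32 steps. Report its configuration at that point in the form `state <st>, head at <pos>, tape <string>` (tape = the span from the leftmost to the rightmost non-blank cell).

state s0, head at -2, tape 011111111

state=s0 head=0 tape=BBB[0]11010   (s0,0)→(s1,0,stay)
state=s1 head=0 tape=BBB[0]11010   (s1,0)→(s1,1,left)
state=s1 head=-1 tape=BB[B]111010   (s1,B)→(s0,1,stay)
state=s0 head=-1 tape=BB[1]111010   (s0,1)→(s0,0,right)
state=s0 head=0 tape=BB0[1]11010   (s0,1)→(s0,0,right)
state=s0 head=1 tape=BB00[1]1010   (s0,1)→(s0,0,right)
state=s0 head=2 tape=BB000[1]010   (s0,1)→(s0,0,right)
state=s0 head=3 tape=BB0000[0]10   (s0,0)→(s1,0,stay)
state=s1 head=3 tape=BB0000[0]10   (s1,0)→(s1,1,left)
state=s1 head=2 tape=BB000[0]110   (s1,0)→(s1,1,left)
state=s1 head=1 tape=BB00[0]1110   (s1,0)→(s1,1,left)
state=s1 head=0 tape=BB0[0]11110   (s1,0)→(s1,1,left)
state=s1 head=-1 tape=BB[0]111110   (s1,0)→(s1,1,left)
state=s1 head=-2 tape=B[B]1111110   (s1,B)→(s0,1,stay)
state=s0 head=-2 tape=B[1]1111110   (s0,1)→(s0,0,right)
state=s0 head=-1 tape=B0[1]111110   (s0,1)→(s0,0,right)
state=s0 head=0 tape=B00[1]11110   (s0,1)→(s0,0,right)
state=s0 head=1 tape=B000[1]1110   (s0,1)→(s0,0,right)
state=s0 head=2 tape=B0000[1]110   (s0,1)→(s0,0,right)
state=s0 head=3 tape=B00000[1]10   (s0,1)→(s0,0,right)
state=s0 head=4 tape=B000000[1]0   (s0,1)→(s0,0,right)
state=s0 head=5 tape=B0000000[0]   (s0,0)→(s1,0,stay)
state=s1 head=5 tape=B0000000[0]   (s1,0)→(s1,1,left)
state=s1 head=4 tape=B000000[0]1   (s1,0)→(s1,1,left)
state=s1 head=3 tape=B00000[0]11   (s1,0)→(s1,1,left)
state=s1 head=2 tape=B0000[0]111   (s1,0)→(s1,1,left)
state=s1 head=1 tape=B000[0]1111   (s1,0)→(s1,1,left)
state=s1 head=0 tape=B00[0]11111   (s1,0)→(s1,1,left)
state=s1 head=-1 tape=B0[0]111111   (s1,0)→(s1,1,left)
state=s1 head=-2 tape=B[0]1111111   (s1,0)→(s1,1,left)
state=s1 head=-3 tape=[B]11111111   (s1,B)→(s0,1,stay)
state=s0 head=-3 tape=[1]11111111   (s0,1)→(s0,0,right)
state=s0 head=-2 tape=0[1]1111111
After 32 steps: state s0, head at -2, tape 011111111.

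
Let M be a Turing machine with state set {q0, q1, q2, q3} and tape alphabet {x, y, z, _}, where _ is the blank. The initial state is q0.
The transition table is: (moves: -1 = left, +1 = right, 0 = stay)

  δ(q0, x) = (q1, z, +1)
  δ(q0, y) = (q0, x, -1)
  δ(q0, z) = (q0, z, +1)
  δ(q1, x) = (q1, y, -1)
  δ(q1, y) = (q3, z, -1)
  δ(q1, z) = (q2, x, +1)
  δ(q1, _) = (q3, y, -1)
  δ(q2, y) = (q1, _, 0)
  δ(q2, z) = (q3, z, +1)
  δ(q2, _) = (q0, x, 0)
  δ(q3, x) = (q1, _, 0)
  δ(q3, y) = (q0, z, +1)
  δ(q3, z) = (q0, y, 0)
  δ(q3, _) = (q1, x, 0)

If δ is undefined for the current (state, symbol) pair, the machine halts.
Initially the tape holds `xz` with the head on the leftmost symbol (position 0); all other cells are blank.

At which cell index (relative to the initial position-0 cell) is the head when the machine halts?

-1

state=q0 head=0 tape=_[x]z__   (q0,x)→(q1,z,+1)
state=q1 head=1 tape=_z[z]__   (q1,z)→(q2,x,+1)
state=q2 head=2 tape=_zx[_]_   (q2,_)→(q0,x,0)
state=q0 head=2 tape=_zx[x]_   (q0,x)→(q1,z,+1)
state=q1 head=3 tape=_zxz[_]   (q1,_)→(q3,y,-1)
state=q3 head=2 tape=_zx[z]y   (q3,z)→(q0,y,0)
state=q0 head=2 tape=_zx[y]y   (q0,y)→(q0,x,-1)
state=q0 head=1 tape=_z[x]xy   (q0,x)→(q1,z,+1)
state=q1 head=2 tape=_zz[x]y   (q1,x)→(q1,y,-1)
state=q1 head=1 tape=_z[z]yy   (q1,z)→(q2,x,+1)
state=q2 head=2 tape=_zx[y]y   (q2,y)→(q1,_,0)
state=q1 head=2 tape=_zx[_]y   (q1,_)→(q3,y,-1)
state=q3 head=1 tape=_z[x]yy   (q3,x)→(q1,_,0)
state=q1 head=1 tape=_z[_]yy   (q1,_)→(q3,y,-1)
state=q3 head=0 tape=_[z]yyy   (q3,z)→(q0,y,0)
state=q0 head=0 tape=_[y]yyy   (q0,y)→(q0,x,-1)
state=q0 head=-1 tape=[_]xyyy
At halt the head is at cell -1.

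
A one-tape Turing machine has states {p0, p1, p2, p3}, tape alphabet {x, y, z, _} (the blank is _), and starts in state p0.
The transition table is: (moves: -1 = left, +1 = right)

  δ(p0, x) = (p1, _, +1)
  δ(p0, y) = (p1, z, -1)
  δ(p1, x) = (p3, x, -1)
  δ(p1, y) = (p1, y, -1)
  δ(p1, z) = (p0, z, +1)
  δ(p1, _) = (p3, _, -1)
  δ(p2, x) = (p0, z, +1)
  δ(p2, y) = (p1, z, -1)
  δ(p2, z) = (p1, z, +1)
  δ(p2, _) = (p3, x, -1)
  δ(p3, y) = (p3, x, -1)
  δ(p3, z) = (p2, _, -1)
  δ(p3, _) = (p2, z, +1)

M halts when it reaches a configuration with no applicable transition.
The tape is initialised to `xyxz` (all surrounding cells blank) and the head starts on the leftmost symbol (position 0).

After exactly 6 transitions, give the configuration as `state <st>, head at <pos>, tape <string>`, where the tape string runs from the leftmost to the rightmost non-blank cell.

p0 | __[x]yxz   read x → write _, move +1, go to p1
p1 | ___[y]xz   read y → write y, move -1, go to p1
p1 | __[_]yxz   read _ → write _, move -1, go to p3
p3 | _[_]_yxz   read _ → write z, move +1, go to p2
p2 | _z[_]yxz   read _ → write x, move -1, go to p3
p3 | _[z]xyxz   read z → write _, move -1, go to p2
p2 | [_]_xyxz
After 6 steps: state p2, head at -2, tape xyxz.

state p2, head at -2, tape xyxz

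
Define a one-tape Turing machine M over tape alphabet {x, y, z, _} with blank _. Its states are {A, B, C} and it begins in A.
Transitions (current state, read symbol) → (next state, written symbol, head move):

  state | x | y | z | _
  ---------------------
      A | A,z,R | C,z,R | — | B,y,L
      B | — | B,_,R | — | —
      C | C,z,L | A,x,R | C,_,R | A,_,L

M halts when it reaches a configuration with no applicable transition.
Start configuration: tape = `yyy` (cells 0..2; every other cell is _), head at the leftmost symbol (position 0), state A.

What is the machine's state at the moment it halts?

state=A head=0 tape=[y]yy_   (A,y)→(C,z,R)
state=C head=1 tape=z[y]y_   (C,y)→(A,x,R)
state=A head=2 tape=zx[y]_   (A,y)→(C,z,R)
state=C head=3 tape=zxz[_]   (C,_)→(A,_,L)
state=A head=2 tape=zx[z]_
No transition is defined for (A, z); M halts in state A.

A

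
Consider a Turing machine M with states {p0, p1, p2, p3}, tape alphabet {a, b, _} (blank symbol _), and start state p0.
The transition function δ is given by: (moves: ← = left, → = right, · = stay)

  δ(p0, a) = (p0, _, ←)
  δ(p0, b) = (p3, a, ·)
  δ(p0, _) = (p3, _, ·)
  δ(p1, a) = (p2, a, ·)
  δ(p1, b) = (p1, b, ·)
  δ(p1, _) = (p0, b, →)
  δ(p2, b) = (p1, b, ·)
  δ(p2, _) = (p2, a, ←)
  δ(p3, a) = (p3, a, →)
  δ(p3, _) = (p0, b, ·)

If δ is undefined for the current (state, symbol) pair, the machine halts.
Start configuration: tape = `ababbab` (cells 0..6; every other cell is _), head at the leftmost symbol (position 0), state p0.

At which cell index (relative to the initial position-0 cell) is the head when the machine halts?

state=p0 head=0 tape=_[a]babbab   (p0,a)→(p0,_,←)
state=p0 head=-1 tape=[_]_babbab   (p0,_)→(p3,_,·)
state=p3 head=-1 tape=[_]_babbab   (p3,_)→(p0,b,·)
state=p0 head=-1 tape=[b]_babbab   (p0,b)→(p3,a,·)
state=p3 head=-1 tape=[a]_babbab   (p3,a)→(p3,a,→)
state=p3 head=0 tape=a[_]babbab   (p3,_)→(p0,b,·)
state=p0 head=0 tape=a[b]babbab   (p0,b)→(p3,a,·)
state=p3 head=0 tape=a[a]babbab   (p3,a)→(p3,a,→)
state=p3 head=1 tape=aa[b]abbab
At halt the head is at cell 1.

1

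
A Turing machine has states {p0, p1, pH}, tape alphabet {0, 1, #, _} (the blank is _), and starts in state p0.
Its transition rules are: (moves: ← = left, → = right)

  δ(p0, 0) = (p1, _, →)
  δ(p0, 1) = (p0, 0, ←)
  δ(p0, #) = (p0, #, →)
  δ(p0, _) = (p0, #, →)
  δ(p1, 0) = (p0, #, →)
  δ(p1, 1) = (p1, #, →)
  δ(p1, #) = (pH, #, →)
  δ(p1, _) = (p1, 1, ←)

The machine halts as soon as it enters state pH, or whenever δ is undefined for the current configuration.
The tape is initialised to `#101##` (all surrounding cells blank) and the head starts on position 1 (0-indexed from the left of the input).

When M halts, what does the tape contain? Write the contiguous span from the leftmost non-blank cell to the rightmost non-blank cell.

state=p0 head=1 tape=#[1]01##   (p0,1)→(p0,0,←)
state=p0 head=0 tape=[#]001##   (p0,#)→(p0,#,→)
state=p0 head=1 tape=#[0]01##   (p0,0)→(p1,_,→)
state=p1 head=2 tape=#_[0]1##   (p1,0)→(p0,#,→)
state=p0 head=3 tape=#_#[1]##   (p0,1)→(p0,0,←)
state=p0 head=2 tape=#_[#]0##   (p0,#)→(p0,#,→)
state=p0 head=3 tape=#_#[0]##   (p0,0)→(p1,_,→)
state=p1 head=4 tape=#_#_[#]#   (p1,#)→(pH,#,→)
state=pH head=5 tape=#_#_#[#]
The non-blank tape span at halt is #_#_##.

#_#_##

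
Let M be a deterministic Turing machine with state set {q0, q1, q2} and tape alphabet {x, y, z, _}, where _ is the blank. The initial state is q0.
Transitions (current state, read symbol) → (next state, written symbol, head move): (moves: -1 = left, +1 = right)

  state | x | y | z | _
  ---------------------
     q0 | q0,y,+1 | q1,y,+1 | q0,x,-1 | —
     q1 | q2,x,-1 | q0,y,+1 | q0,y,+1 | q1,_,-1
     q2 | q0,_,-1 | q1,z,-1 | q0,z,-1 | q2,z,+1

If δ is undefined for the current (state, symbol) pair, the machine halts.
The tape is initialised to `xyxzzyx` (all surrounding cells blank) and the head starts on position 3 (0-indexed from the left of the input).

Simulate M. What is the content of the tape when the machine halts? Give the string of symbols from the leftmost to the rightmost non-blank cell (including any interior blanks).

state=q0 head=3 tape=__xyx[z]zyx   (q0,z)→(q0,x,-1)
state=q0 head=2 tape=__xy[x]xzyx   (q0,x)→(q0,y,+1)
state=q0 head=3 tape=__xyy[x]zyx   (q0,x)→(q0,y,+1)
state=q0 head=4 tape=__xyyy[z]yx   (q0,z)→(q0,x,-1)
state=q0 head=3 tape=__xyy[y]xyx   (q0,y)→(q1,y,+1)
state=q1 head=4 tape=__xyyy[x]yx   (q1,x)→(q2,x,-1)
state=q2 head=3 tape=__xyy[y]xyx   (q2,y)→(q1,z,-1)
state=q1 head=2 tape=__xy[y]zxyx   (q1,y)→(q0,y,+1)
state=q0 head=3 tape=__xyy[z]xyx   (q0,z)→(q0,x,-1)
state=q0 head=2 tape=__xy[y]xxyx   (q0,y)→(q1,y,+1)
state=q1 head=3 tape=__xyy[x]xyx   (q1,x)→(q2,x,-1)
state=q2 head=2 tape=__xy[y]xxyx   (q2,y)→(q1,z,-1)
state=q1 head=1 tape=__x[y]zxxyx   (q1,y)→(q0,y,+1)
state=q0 head=2 tape=__xy[z]xxyx   (q0,z)→(q0,x,-1)
state=q0 head=1 tape=__x[y]xxxyx   (q0,y)→(q1,y,+1)
state=q1 head=2 tape=__xy[x]xxyx   (q1,x)→(q2,x,-1)
state=q2 head=1 tape=__x[y]xxxyx   (q2,y)→(q1,z,-1)
state=q1 head=0 tape=__[x]zxxxyx   (q1,x)→(q2,x,-1)
state=q2 head=-1 tape=_[_]xzxxxyx   (q2,_)→(q2,z,+1)
state=q2 head=0 tape=_z[x]zxxxyx   (q2,x)→(q0,_,-1)
state=q0 head=-1 tape=_[z]_zxxxyx   (q0,z)→(q0,x,-1)
state=q0 head=-2 tape=[_]x_zxxxyx
The non-blank tape span at halt is x_zxxxyx.

x_zxxxyx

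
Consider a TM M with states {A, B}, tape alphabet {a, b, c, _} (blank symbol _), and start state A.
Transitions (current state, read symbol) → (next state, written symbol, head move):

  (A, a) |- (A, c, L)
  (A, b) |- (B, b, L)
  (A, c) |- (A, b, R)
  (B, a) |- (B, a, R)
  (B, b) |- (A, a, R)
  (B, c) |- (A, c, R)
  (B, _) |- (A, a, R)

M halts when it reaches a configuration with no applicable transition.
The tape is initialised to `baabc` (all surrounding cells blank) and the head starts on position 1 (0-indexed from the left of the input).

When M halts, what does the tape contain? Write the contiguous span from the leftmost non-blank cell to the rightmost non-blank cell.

A | _b[a]abc_   read a → write c, move L, go to A
A | _[b]cabc_   read b → write b, move L, go to B
B | [_]bcabc_   read _ → write a, move R, go to A
A | a[b]cabc_   read b → write b, move L, go to B
B | [a]bcabc_   read a → write a, move R, go to B
B | a[b]cabc_   read b → write a, move R, go to A
A | aa[c]abc_   read c → write b, move R, go to A
A | aab[a]bc_   read a → write c, move L, go to A
A | aa[b]cbc_   read b → write b, move L, go to B
B | a[a]bcbc_   read a → write a, move R, go to B
B | aa[b]cbc_   read b → write a, move R, go to A
A | aaa[c]bc_   read c → write b, move R, go to A
A | aaab[b]c_   read b → write b, move L, go to B
B | aaa[b]bc_   read b → write a, move R, go to A
A | aaaa[b]c_   read b → write b, move L, go to B
B | aaa[a]bc_   read a → write a, move R, go to B
B | aaaa[b]c_   read b → write a, move R, go to A
A | aaaaa[c]_   read c → write b, move R, go to A
A | aaaaab[_]
The non-blank tape span at halt is aaaaab.

aaaaab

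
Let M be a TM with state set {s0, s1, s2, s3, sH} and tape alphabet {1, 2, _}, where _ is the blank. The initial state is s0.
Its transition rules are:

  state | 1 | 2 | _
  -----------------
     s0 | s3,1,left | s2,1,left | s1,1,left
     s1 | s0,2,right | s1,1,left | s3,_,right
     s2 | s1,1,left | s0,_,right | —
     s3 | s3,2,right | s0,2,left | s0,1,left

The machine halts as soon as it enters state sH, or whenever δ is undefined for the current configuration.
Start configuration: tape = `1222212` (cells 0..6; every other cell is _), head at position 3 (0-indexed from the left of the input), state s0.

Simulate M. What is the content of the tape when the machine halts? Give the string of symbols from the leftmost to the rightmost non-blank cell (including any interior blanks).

11111212

s0 | __122[2]212   read 2 → write 1, move left, go to s2
s2 | __12[2]1212   read 2 → write _, move right, go to s0
s0 | __12_[1]212   read 1 → write 1, move left, go to s3
s3 | __12[_]1212   read _ → write 1, move left, go to s0
s0 | __1[2]11212   read 2 → write 1, move left, go to s2
s2 | __[1]111212   read 1 → write 1, move left, go to s1
s1 | _[_]1111212   read _ → write _, move right, go to s3
s3 | __[1]111212   read 1 → write 2, move right, go to s3
s3 | __2[1]11212   read 1 → write 2, move right, go to s3
s3 | __22[1]1212   read 1 → write 2, move right, go to s3
s3 | __222[1]212   read 1 → write 2, move right, go to s3
s3 | __2222[2]12   read 2 → write 2, move left, go to s0
s0 | __222[2]212   read 2 → write 1, move left, go to s2
s2 | __22[2]1212   read 2 → write _, move right, go to s0
s0 | __22_[1]212   read 1 → write 1, move left, go to s3
s3 | __22[_]1212   read _ → write 1, move left, go to s0
s0 | __2[2]11212   read 2 → write 1, move left, go to s2
s2 | __[2]111212   read 2 → write _, move right, go to s0
s0 | ___[1]11212   read 1 → write 1, move left, go to s3
s3 | __[_]111212   read _ → write 1, move left, go to s0
s0 | _[_]1111212   read _ → write 1, move left, go to s1
s1 | [_]11111212   read _ → write _, move right, go to s3
s3 | _[1]1111212   read 1 → write 2, move right, go to s3
s3 | _2[1]111212   read 1 → write 2, move right, go to s3
s3 | _22[1]11212   read 1 → write 2, move right, go to s3
s3 | _222[1]1212   read 1 → write 2, move right, go to s3
s3 | _2222[1]212   read 1 → write 2, move right, go to s3
s3 | _22222[2]12   read 2 → write 2, move left, go to s0
s0 | _2222[2]212   read 2 → write 1, move left, go to s2
s2 | _222[2]1212   read 2 → write _, move right, go to s0
s0 | _222_[1]212   read 1 → write 1, move left, go to s3
s3 | _222[_]1212   read _ → write 1, move left, go to s0
s0 | _22[2]11212   read 2 → write 1, move left, go to s2
s2 | _2[2]111212   read 2 → write _, move right, go to s0
s0 | _2_[1]11212   read 1 → write 1, move left, go to s3
s3 | _2[_]111212   read _ → write 1, move left, go to s0
s0 | _[2]1111212   read 2 → write 1, move left, go to s2
s2 | [_]11111212
The non-blank tape span at halt is 11111212.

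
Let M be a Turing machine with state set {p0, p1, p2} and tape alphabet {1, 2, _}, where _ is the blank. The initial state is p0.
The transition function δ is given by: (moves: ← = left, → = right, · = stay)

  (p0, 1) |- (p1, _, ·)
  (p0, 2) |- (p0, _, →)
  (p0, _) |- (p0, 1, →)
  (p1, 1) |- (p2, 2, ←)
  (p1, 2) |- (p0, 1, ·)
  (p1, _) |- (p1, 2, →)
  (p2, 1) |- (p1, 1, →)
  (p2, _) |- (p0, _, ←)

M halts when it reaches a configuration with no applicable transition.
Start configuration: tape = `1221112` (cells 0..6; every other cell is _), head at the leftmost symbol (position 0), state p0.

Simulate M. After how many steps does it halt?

9

state=p0 head=0 tape=[1]221112   (p0,1)→(p1,_,·)
state=p1 head=0 tape=[_]221112   (p1,_)→(p1,2,→)
state=p1 head=1 tape=2[2]21112   (p1,2)→(p0,1,·)
state=p0 head=1 tape=2[1]21112   (p0,1)→(p1,_,·)
state=p1 head=1 tape=2[_]21112   (p1,_)→(p1,2,→)
state=p1 head=2 tape=22[2]1112   (p1,2)→(p0,1,·)
state=p0 head=2 tape=22[1]1112   (p0,1)→(p1,_,·)
state=p1 head=2 tape=22[_]1112   (p1,_)→(p1,2,→)
state=p1 head=3 tape=222[1]112   (p1,1)→(p2,2,←)
state=p2 head=2 tape=22[2]2112
M halts after 9 transitions.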